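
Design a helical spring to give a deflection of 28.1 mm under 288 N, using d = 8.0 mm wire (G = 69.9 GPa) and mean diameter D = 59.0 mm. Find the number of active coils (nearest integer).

Required rate k = F/δ = 288/28.1 = 10.249 N/mm
N_a = Gd⁴/(8D³k) = (69.9×10³ × 8.0⁴)/(8 × 59.0³ × 10.249)
    = 2.8631e+08 / 1.68396e+07 = 17 → 17 coils

17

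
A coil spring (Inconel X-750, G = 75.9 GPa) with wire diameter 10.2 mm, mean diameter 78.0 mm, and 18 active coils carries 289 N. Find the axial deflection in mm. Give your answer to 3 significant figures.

k = Gd⁴/(8D³N_a) = (75.9×10³)(10.2⁴)/(8·78.0³·18) = 12.023 N/mm
δ = F/k = 289 / 12.023 = 24.038 mm

24.0 mm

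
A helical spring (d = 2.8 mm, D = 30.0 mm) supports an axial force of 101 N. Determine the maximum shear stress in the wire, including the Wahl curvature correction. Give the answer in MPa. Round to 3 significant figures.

399 MPa

Spring index C = D/d = 30.0/2.8 = 10.7143
K_W = (4C−1)/(4C−4) + 0.615/C = 41.857/38.857 + 0.0574 = 1.1346
τ₀ = 8FD/(πd³) = 8·101·30.0/(π·2.8³) = 24240/68.964 = 351.49 MPa
τ_max = K·τ₀ = 1.1346 × 351.49 = 398.8 MPa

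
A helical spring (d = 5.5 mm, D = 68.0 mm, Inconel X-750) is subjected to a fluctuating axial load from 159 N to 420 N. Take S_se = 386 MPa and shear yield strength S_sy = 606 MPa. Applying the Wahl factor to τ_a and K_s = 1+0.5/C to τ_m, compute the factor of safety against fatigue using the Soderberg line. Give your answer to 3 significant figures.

1.10

C = D/d = 68.0/5.5 = 12.3636; K_W = (4C−1)/(4C−4)+0.615/C = 1.1157; K_s = 1+0.5/C = 1.0404
F_a = (F_max−F_min)/2 = 130.5 N; F_m = (F_max+F_min)/2 = 289.5 N
τ_a = K_W·8F_aD/(πd³) = 1.1157 × 135.82 = 151.54 MPa
τ_m = K_s·8F_mD/(πd³) = 1.0404 × 301.31 = 313.49 MPa
Soderberg: 1/n_f = τ_a/S_se + τ_m/S_sy = 151.54/386 + 313.49/606 = 0.39260 + 0.51731 = 0.90991
n_f = 1/0.90991 = 1.099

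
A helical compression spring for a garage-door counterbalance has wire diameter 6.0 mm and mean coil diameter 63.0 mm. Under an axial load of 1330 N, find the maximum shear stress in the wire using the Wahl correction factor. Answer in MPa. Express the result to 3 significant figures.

Spring index C = D/d = 63.0/6.0 = 10.5000
K_W = (4C−1)/(4C−4) + 0.615/C = 41.000/38.000 + 0.0586 = 1.1375
τ₀ = 8FD/(πd³) = 8·1330·63.0/(π·6.0³) = 670320/678.58 = 987.82 MPa
τ_max = K·τ₀ = 1.1375 × 987.82 = 1123.7 MPa

1120 MPa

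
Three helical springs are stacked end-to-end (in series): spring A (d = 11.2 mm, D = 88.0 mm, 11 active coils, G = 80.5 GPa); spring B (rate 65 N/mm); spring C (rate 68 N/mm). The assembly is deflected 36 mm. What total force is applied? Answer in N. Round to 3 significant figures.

465 N

k_A = Gd⁴/(8D³N_a) = (80.5×10³)(11.2⁴)/(8·88.0³·11) = 21.122 N/mm
Series: 1/k_eq = 1/21.122 + 1/65 + 1/68 = 0.077434; k_eq = 12.914 N/mm
F = k_eq·δ = 12.914·36 = 464.91 N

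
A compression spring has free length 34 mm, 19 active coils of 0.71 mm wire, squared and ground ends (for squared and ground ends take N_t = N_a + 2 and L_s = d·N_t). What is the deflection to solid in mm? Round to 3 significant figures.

N_t = 21; L_s = 0.71·21 = 14.91 mm
δ_solid = L₀ − L_s = 34 − 14.91 = 19.09 mm

19.1 mm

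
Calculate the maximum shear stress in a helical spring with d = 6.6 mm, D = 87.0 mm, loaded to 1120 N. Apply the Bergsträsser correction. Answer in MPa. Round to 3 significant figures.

Spring index C = D/d = 87.0/6.6 = 13.1818
K_B = (4C+2)/(4C−3) = 54.727/49.727 = 1.1005
τ₀ = 8FD/(πd³) = 8·1120·87.0/(π·6.6³) = 779520/903.2 = 863.07 MPa
τ_max = K·τ₀ = 1.1005 × 863.07 = 949.85 MPa

950 MPa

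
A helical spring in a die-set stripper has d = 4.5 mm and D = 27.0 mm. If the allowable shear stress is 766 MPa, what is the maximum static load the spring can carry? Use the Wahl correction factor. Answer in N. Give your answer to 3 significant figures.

811 N

C = D/d = 27.0/4.5 = 6.0000
K_W = (4C−1)/(4C−4) + 0.615/C = 23.000/20.000 + 0.1025 = 1.2525
τ_max = K·8FD/(πd³) → F_max = τ_allow·πd³/(8DK)
F_max = 766·π·4.5³/(8·27.0·1.2525) = 2.1929e+05/270.54 = 810.56 N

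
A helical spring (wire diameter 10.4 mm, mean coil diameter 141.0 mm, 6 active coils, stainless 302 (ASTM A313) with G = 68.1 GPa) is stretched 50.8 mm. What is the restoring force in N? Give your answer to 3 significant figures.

301 N

k = Gd⁴/(8D³N_a) = (68.1×10³)(10.4⁴)/(8·141.0³·6) = 5.9208 N/mm
F = k·δ = 5.9208 × 50.8 = 300.78 N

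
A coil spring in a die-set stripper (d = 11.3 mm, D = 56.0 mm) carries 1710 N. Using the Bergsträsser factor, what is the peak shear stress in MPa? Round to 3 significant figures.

219 MPa

Spring index C = D/d = 56.0/11.3 = 4.9558
K_B = (4C+2)/(4C−3) = 21.823/16.823 = 1.2972
τ₀ = 8FD/(πd³) = 8·1710·56.0/(π·11.3³) = 766080/4533 = 169 MPa
τ_max = K·τ₀ = 1.2972 × 169 = 219.23 MPa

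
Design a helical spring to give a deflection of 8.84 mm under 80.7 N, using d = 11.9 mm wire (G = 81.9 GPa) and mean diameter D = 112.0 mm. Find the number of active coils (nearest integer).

16

Required rate k = F/δ = 80.7/8.84 = 9.129 N/mm
N_a = Gd⁴/(8D³k) = (81.9×10³ × 11.9⁴)/(8 × 112.0³ × 9.129)
    = 1.64237e+09 / 1.02604e+08 = 16.01 → 16 coils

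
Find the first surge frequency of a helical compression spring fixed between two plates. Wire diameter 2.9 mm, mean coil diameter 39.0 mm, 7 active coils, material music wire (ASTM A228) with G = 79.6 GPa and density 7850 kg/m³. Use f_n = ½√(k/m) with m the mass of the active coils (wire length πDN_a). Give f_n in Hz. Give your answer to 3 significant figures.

97.6 Hz

k = Gd⁴/(8D³N_a) = (79.6×10³)(2.9⁴)/(8·39.0³·7) = 1.6948 N/mm = 1694.8 N/m
Wire length L = πDN_a = π·39.0·7 = 857.65 mm
m = ρ·(πd²/4)·L = 7850 × 6.6052×10⁻⁶ m² × 0.85765 m = 0.04447 kg
f_n = ½√(k/m) = 0.5·√(1694.8/0.04447) = 0.5·√(38111) = 97.611 Hz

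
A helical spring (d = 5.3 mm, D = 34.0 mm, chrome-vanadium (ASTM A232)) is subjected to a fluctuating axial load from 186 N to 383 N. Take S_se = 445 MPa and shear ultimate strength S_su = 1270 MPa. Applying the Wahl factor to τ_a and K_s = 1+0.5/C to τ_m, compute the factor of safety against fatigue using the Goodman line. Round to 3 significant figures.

3.34

C = D/d = 34.0/5.3 = 6.4151; K_W = (4C−1)/(4C−4)+0.615/C = 1.2344; K_s = 1+0.5/C = 1.0779
F_a = (F_max−F_min)/2 = 98.5 N; F_m = (F_max+F_min)/2 = 284.5 N
τ_a = K_W·8F_aD/(πd³) = 1.2344 × 57.283 = 70.709 MPa
τ_m = K_s·8F_mD/(πd³) = 1.0779 × 165.45 = 178.35 MPa
Goodman: 1/n_f = τ_a/S_se + τ_m/S_su = 70.709/445 + 178.35/1270 = 0.15890 + 0.14043 = 0.29933
n_f = 1/0.29933 = 3.341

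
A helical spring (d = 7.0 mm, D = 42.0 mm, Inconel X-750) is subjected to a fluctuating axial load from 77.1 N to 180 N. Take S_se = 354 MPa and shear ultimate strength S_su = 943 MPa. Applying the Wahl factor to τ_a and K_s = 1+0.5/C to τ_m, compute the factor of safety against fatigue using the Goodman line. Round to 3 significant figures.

9.73

C = D/d = 42.0/7.0 = 6.0000; K_W = (4C−1)/(4C−4)+0.615/C = 1.2525; K_s = 1+0.5/C = 1.0833
F_a = (F_max−F_min)/2 = 51.45 N; F_m = (F_max+F_min)/2 = 128.55 N
τ_a = K_W·8F_aD/(πd³) = 1.2525 × 16.043 = 20.094 MPa
τ_m = K_s·8F_mD/(πd³) = 1.0833 × 40.084 = 43.424 MPa
Goodman: 1/n_f = τ_a/S_se + τ_m/S_su = 20.094/354 + 43.424/943 = 0.05676 + 0.04605 = 0.10281
n_f = 1/0.10281 = 9.727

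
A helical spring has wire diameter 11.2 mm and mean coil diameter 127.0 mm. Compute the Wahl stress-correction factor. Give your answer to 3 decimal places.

1.127

C = D/d = 127.0/11.2 = 11.3393
K_W = (4C−1)/(4C−4) + 0.615/C = 44.357/41.357 + 0.0542 = 1.1268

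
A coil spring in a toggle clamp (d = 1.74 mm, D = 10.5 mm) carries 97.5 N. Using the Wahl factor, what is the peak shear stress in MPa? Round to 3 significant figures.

619 MPa

Spring index C = D/d = 10.5/1.74 = 6.0345
K_W = (4C−1)/(4C−4) + 0.615/C = 23.138/20.138 + 0.1019 = 1.2509
τ₀ = 8FD/(πd³) = 8·97.5·10.5/(π·1.74³) = 8190/16.55 = 494.86 MPa
τ_max = K·τ₀ = 1.2509 × 494.86 = 619.02 MPa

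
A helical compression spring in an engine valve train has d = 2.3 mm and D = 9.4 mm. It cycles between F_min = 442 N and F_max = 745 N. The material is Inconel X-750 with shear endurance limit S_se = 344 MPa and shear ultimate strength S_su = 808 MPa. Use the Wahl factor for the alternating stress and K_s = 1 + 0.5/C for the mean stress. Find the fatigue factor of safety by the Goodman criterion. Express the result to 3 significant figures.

0.353

C = D/d = 9.4/2.3 = 4.0870; K_W = (4C−1)/(4C−4)+0.615/C = 1.3934; K_s = 1+0.5/C = 1.1223
F_a = (F_max−F_min)/2 = 151.5 N; F_m = (F_max+F_min)/2 = 593.5 N
τ_a = K_W·8F_aD/(πd³) = 1.3934 × 298.06 = 415.32 MPa
τ_m = K_s·8F_mD/(πd³) = 1.1223 × 1167.6 = 1310.5 MPa
Goodman: 1/n_f = τ_a/S_se + τ_m/S_su = 415.32/344 + 1310.5/808 = 1.20733 + 1.62188 = 2.8292
n_f = 1/2.8292 = 0.3535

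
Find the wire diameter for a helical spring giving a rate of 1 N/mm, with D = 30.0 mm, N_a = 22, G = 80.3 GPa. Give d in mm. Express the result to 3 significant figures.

d = (8D³N_a·k / G)^(1/4) = (8·30.0³·22·1 / (80.3×10³))^0.25
  = (59.178)^0.25 = 2.7736 mm

2.77 mm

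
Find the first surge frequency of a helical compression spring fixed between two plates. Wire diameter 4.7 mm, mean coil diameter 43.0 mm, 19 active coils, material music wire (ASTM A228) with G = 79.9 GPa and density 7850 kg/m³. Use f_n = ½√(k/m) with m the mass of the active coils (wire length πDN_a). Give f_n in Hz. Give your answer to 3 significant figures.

k = Gd⁴/(8D³N_a) = (79.9×10³)(4.7⁴)/(8·43.0³·19) = 3.2262 N/mm = 3226.2 N/m
Wire length L = πDN_a = π·43.0·19 = 2566.7 mm
m = ρ·(πd²/4)·L = 7850 × 17.349×10⁻⁶ m² × 2.5667 m = 0.34956 kg
f_n = ½√(k/m) = 0.5·√(3226.2/0.34956) = 0.5·√(9229.2) = 48.034 Hz

48.0 Hz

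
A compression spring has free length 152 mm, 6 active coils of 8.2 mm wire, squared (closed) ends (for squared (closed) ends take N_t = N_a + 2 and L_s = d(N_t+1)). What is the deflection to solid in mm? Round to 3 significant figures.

N_t = 8; L_s = 8.2·9 = 73.8 mm
δ_solid = L₀ − L_s = 152 − 73.8 = 78.2 mm

78.2 mm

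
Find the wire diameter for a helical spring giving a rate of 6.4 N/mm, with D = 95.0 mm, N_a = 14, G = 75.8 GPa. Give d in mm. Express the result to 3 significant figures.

9.49 mm

d = (8D³N_a·k / G)^(1/4) = (8·95.0³·14·6.4 / (75.8×10³))^0.25
  = (8107.7)^0.25 = 9.4891 mm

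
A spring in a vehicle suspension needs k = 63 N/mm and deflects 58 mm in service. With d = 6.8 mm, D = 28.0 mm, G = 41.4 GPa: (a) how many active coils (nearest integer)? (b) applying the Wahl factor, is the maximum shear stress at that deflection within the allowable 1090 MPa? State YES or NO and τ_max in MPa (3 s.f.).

(a) 8 coils; (b) NO, τ_max = 1150 MPa

N_a = Gd⁴/(8D³k) = (41.4×10³)(6.8⁴)/(8·28.0³·63) = 8.001 → N_a = 8
Actual rate k = Gd⁴/(8D³·8) = 63.006 N/mm
Working load F = kδ = 63.006·58 = 3654.3 N
C = 28.0/6.8 = 4.1176; K_W = (4C−1)/(4C−4)+0.615/C = 1.3899
τ_max = K_W·8FD/(πd³) = 1.3899·828.67 = 1151.8 MPa
τ_max > 1090 MPa → exceeds allowable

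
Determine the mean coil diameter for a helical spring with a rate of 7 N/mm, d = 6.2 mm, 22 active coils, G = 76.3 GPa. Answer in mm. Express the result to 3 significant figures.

45.1 mm

D = (Gd⁴/(8N_a·k))^(1/3) = (76.3×10³·6.2⁴/(8·22·7))^(1/3)
  = (91512.5)^(1/3) = 45.0637 mm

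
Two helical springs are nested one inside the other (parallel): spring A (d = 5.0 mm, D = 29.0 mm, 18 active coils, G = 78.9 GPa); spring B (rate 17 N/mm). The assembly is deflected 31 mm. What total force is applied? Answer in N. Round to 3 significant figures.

k_A = Gd⁴/(8D³N_a) = (78.9×10³)(5.0⁴)/(8·29.0³·18) = 14.041 N/mm
Parallel: k_eq = 14.041 + 17 = 31.041 N/mm
F = k_eq·δ = 31.041·31 = 962.27 N

962 N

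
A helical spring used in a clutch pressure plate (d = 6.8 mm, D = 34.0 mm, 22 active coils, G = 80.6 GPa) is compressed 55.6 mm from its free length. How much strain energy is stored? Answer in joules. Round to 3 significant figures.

38.5 J

k = Gd⁴/(8D³N_a) = (80.6×10³)(6.8⁴)/(8·34.0³·22) = 24.913 N/mm
U = ½kδ² = 0.5 × 24.913 × 55.6² = 38507 N·mm = 38.507 J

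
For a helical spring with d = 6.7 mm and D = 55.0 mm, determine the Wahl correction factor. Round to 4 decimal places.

C = D/d = 55.0/6.7 = 8.2090
K_W = (4C−1)/(4C−4) + 0.615/C = 31.836/28.836 + 0.0749 = 1.1790

1.1790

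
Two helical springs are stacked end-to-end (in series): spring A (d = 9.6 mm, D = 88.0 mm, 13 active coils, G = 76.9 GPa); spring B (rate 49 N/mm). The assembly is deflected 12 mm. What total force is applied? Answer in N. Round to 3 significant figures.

93.1 N

k_A = Gd⁴/(8D³N_a) = (76.9×10³)(9.6⁴)/(8·88.0³·13) = 9.2157 N/mm
Series: 1/k_eq = 1/9.2157 + 1/49 = 0.12892; k_eq = 7.7569 N/mm
F = k_eq·δ = 7.7569·12 = 93.082 N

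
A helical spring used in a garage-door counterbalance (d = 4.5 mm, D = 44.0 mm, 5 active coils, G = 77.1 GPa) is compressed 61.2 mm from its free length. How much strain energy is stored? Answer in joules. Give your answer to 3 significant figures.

17.4 J

k = Gd⁴/(8D³N_a) = (77.1×10³)(4.5⁴)/(8·44.0³·5) = 9.2787 N/mm
U = ½kδ² = 0.5 × 9.2787 × 61.2² = 17376 N·mm = 17.376 J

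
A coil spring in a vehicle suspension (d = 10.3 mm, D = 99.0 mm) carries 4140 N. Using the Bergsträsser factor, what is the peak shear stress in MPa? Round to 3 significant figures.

1090 MPa

Spring index C = D/d = 99.0/10.3 = 9.6117
K_B = (4C+2)/(4C−3) = 40.447/35.447 = 1.1411
τ₀ = 8FD/(πd³) = 8·4140·99.0/(π·10.3³) = 3.27888e+06/3432.9 = 955.13 MPa
τ_max = K·τ₀ = 1.1411 × 955.13 = 1089.9 MPa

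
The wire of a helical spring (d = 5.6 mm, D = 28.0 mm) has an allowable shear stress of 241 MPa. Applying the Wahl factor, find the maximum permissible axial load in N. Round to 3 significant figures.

453 N

C = D/d = 28.0/5.6 = 5.0000
K_W = (4C−1)/(4C−4) + 0.615/C = 19.000/16.000 + 0.1230 = 1.3105
τ_max = K·8FD/(πd³) → F_max = τ_allow·πd³/(8DK)
F_max = 241·π·5.6³/(8·28.0·1.3105) = 1.3296e+05/293.55 = 452.95 N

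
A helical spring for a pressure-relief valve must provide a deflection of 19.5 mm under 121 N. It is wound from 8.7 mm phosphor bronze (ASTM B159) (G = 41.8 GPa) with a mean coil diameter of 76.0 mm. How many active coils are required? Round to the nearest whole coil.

Required rate k = F/δ = 121/19.5 = 6.2051 N/mm
N_a = Gd⁴/(8D³k) = (41.8×10³ × 8.7⁴)/(8 × 76.0³ × 6.2051)
    = 2.39471e+08 / 2.17912e+07 = 10.99 → 11 coils

11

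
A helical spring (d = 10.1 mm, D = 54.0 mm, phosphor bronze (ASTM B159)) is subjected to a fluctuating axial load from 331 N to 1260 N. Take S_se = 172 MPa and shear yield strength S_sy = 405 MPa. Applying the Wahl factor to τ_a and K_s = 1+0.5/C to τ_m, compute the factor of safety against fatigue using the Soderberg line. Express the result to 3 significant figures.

C = D/d = 54.0/10.1 = 5.3465; K_W = (4C−1)/(4C−4)+0.615/C = 1.2876; K_s = 1+0.5/C = 1.0935
F_a = (F_max−F_min)/2 = 464.5 N; F_m = (F_max+F_min)/2 = 795.5 N
τ_a = K_W·8F_aD/(πd³) = 1.2876 × 61.995 = 79.823 MPa
τ_m = K_s·8F_mD/(πd³) = 1.0935 × 106.17 = 116.1 MPa
Soderberg: 1/n_f = τ_a/S_se + τ_m/S_sy = 79.823/172 + 116.1/405 = 0.46409 + 0.28667 = 0.75076
n_f = 1/0.75076 = 1.332

1.33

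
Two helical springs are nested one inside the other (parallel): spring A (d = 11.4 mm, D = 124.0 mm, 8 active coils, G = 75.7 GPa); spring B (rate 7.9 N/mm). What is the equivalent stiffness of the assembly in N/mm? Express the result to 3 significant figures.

k_A = Gd⁴/(8D³N_a) = (75.7×10³)(11.4⁴)/(8·124.0³·8) = 10.478 N/mm
Parallel: k_eq = 10.478 + 7.9 = 18.378 N/mm

18.4 N/mm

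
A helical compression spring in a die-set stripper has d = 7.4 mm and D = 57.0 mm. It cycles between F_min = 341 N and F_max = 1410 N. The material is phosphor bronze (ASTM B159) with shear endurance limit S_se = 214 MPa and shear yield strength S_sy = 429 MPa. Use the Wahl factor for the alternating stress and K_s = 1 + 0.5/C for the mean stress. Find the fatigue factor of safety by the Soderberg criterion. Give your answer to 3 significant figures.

0.542

C = D/d = 57.0/7.4 = 7.7027; K_W = (4C−1)/(4C−4)+0.615/C = 1.1917; K_s = 1+0.5/C = 1.0649
F_a = (F_max−F_min)/2 = 534.5 N; F_m = (F_max+F_min)/2 = 875.5 N
τ_a = K_W·8F_aD/(πd³) = 1.1917 × 191.46 = 228.16 MPa
τ_m = K_s·8F_mD/(πd³) = 1.0649 × 313.6 = 333.96 MPa
Soderberg: 1/n_f = τ_a/S_se + τ_m/S_sy = 228.16/214 + 333.96/429 = 1.06619 + 0.77845 = 1.8446
n_f = 1/1.8446 = 0.5421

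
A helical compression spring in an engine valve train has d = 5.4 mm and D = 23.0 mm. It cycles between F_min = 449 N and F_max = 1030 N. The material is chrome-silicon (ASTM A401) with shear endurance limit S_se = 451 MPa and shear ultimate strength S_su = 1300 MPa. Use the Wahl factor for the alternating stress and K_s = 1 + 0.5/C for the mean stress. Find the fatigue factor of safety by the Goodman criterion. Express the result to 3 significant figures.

1.77

C = D/d = 23.0/5.4 = 4.2593; K_W = (4C−1)/(4C−4)+0.615/C = 1.3745; K_s = 1+0.5/C = 1.1174
F_a = (F_max−F_min)/2 = 290.5 N; F_m = (F_max+F_min)/2 = 739.5 N
τ_a = K_W·8F_aD/(πd³) = 1.3745 × 108.05 = 148.52 MPa
τ_m = K_s·8F_mD/(πd³) = 1.1174 × 275.06 = 307.35 MPa
Goodman: 1/n_f = τ_a/S_se + τ_m/S_su = 148.52/451 + 307.35/1300 = 0.32931 + 0.23642 = 0.56573
n_f = 1/0.56573 = 1.768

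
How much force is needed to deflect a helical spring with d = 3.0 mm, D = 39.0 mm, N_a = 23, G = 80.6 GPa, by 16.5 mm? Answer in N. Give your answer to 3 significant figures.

k = Gd⁴/(8D³N_a) = (80.6×10³)(3.0⁴)/(8·39.0³·23) = 0.59815 N/mm
F = k·δ = 0.59815 × 16.5 = 9.8694 N

9.87 N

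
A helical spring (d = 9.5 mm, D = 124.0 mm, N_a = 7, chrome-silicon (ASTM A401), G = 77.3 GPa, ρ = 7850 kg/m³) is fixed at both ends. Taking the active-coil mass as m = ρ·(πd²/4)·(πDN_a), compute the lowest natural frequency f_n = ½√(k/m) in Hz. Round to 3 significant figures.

31.2 Hz

k = Gd⁴/(8D³N_a) = (77.3×10³)(9.5⁴)/(8·124.0³·7) = 5.8969 N/mm = 5896.9 N/m
Wire length L = πDN_a = π·124.0·7 = 2726.9 mm
m = ρ·(πd²/4)·L = 7850 × 70.882×10⁻⁶ m² × 2.7269 m = 1.5173 kg
f_n = ½√(k/m) = 0.5·√(5896.9/1.5173) = 0.5·√(3886.4) = 31.17 Hz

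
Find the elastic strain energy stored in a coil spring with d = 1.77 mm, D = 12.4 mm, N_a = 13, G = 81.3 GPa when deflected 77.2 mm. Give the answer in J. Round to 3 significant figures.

12.0 J

k = Gd⁴/(8D³N_a) = (81.3×10³)(1.77⁴)/(8·12.4³·13) = 4.0243 N/mm
U = ½kδ² = 0.5 × 4.0243 × 77.2² = 11992 N·mm = 11.992 J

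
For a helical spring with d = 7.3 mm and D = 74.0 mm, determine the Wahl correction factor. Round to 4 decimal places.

1.1428

C = D/d = 74.0/7.3 = 10.1370
K_W = (4C−1)/(4C−4) + 0.615/C = 39.548/36.548 + 0.0607 = 1.1428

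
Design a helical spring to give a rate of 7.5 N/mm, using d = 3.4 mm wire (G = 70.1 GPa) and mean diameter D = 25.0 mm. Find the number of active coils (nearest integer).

10

N_a = Gd⁴/(8D³k) = (70.1×10³ × 3.4⁴)/(8 × 25.0³ × 7.5)
    = 9.36772e+06 / 937500 = 9.992 → 10 coils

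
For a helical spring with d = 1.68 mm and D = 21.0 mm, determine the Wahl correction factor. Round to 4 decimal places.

1.1144

C = D/d = 21.0/1.68 = 12.5000
K_W = (4C−1)/(4C−4) + 0.615/C = 49.000/46.000 + 0.0492 = 1.1144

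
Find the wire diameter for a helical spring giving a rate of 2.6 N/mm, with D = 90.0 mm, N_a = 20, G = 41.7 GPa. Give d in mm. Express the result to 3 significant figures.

9.23 mm

d = (8D³N_a·k / G)^(1/4) = (8·90.0³·20·2.6 / (41.7×10³))^0.25
  = (7272.5)^0.25 = 9.2347 mm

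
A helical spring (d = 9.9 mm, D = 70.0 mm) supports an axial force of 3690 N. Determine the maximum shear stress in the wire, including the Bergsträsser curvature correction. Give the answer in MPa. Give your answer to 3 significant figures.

812 MPa

Spring index C = D/d = 70.0/9.9 = 7.0707
K_B = (4C+2)/(4C−3) = 30.283/25.283 = 1.1978
τ₀ = 8FD/(πd³) = 8·3690·70.0/(π·9.9³) = 2.0664e+06/3048.3 = 677.89 MPa
τ_max = K·τ₀ = 1.1978 × 677.89 = 811.95 MPa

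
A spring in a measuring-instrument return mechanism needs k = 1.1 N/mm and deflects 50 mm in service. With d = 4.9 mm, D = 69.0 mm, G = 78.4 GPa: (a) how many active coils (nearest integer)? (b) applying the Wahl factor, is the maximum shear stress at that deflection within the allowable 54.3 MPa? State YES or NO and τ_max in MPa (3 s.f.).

(a) 16 coils; (b) NO, τ_max = 88.4 MPa

N_a = Gd⁴/(8D³k) = (78.4×10³)(4.9⁴)/(8·69.0³·1.1) = 15.63 → N_a = 16
Actual rate k = Gd⁴/(8D³·16) = 1.0748 N/mm
Working load F = kδ = 1.0748·50 = 53.742 N
C = 69.0/4.9 = 14.0816; K_W = (4C−1)/(4C−4)+0.615/C = 1.1010
τ_max = K_W·8FD/(πd³) = 1.1010·80.263 = 88.37 MPa
τ_max > 54.3 MPa → exceeds allowable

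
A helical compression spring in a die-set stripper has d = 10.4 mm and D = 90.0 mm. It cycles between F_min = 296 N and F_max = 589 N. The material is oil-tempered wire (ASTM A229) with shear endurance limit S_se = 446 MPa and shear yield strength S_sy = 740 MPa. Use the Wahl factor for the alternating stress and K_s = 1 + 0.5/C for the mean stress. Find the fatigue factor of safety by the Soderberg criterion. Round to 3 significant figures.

C = D/d = 90.0/10.4 = 8.6538; K_W = (4C−1)/(4C−4)+0.615/C = 1.1691; K_s = 1+0.5/C = 1.0578
F_a = (F_max−F_min)/2 = 146.5 N; F_m = (F_max+F_min)/2 = 442.5 N
τ_a = K_W·8F_aD/(πd³) = 1.1691 × 29.848 = 34.894 MPa
τ_m = K_s·8F_mD/(πd³) = 1.0578 × 90.156 = 95.365 MPa
Soderberg: 1/n_f = τ_a/S_se + τ_m/S_sy = 34.894/446 + 95.365/740 = 0.07824 + 0.12887 = 0.20711
n_f = 1/0.20711 = 4.828

4.83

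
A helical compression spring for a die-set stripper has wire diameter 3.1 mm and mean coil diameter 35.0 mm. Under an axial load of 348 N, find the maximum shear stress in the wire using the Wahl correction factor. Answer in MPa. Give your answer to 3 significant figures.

1170 MPa

Spring index C = D/d = 35.0/3.1 = 11.2903
K_W = (4C−1)/(4C−4) + 0.615/C = 44.161/41.161 + 0.0545 = 1.1274
τ₀ = 8FD/(πd³) = 8·348·35.0/(π·3.1³) = 97440/93.591 = 1041.1 MPa
τ_max = K·τ₀ = 1.1274 × 1041.1 = 1173.7 MPa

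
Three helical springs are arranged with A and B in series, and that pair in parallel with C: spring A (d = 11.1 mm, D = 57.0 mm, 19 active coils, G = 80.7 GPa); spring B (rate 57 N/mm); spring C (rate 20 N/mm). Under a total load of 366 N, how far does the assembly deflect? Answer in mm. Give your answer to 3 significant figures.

k_A = Gd⁴/(8D³N_a) = (80.7×10³)(11.1⁴)/(8·57.0³·19) = 43.521 N/mm
Springs A,B series: k_AB = 1/(1/43.521+1/57) = 24.678 N/mm; parallel with C: k_eq = 24.678+20 = 44.678 N/mm
δ = F/k_eq = 366/44.678 = 8.1919 mm

8.19 mm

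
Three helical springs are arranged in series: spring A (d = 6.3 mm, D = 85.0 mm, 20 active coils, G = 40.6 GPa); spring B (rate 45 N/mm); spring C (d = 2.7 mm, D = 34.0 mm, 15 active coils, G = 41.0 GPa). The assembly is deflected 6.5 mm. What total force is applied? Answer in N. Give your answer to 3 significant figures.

k_A = Gd⁴/(8D³N_a) = (40.6×10³)(6.3⁴)/(8·85.0³·20) = 0.6509 N/mm
k_C = Gd⁴/(8D³N_a) = (41.0×10³)(2.7⁴)/(8·34.0³·15) = 0.46198 N/mm
Series: 1/k_eq = 1/0.6509 + 1/45 + 1/0.46198 = 3.7232; k_eq = 0.26859 N/mm
F = k_eq·δ = 0.26859·6.5 = 1.7458 N

1.75 N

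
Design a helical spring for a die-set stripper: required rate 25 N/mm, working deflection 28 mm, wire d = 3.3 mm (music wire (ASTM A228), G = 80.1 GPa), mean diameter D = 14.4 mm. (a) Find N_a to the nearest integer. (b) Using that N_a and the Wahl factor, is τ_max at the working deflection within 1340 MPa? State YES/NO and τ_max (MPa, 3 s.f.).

N_a = Gd⁴/(8D³k) = (80.1×10³)(3.3⁴)/(8·14.4³·25) = 15.91 → N_a = 16
Actual rate k = Gd⁴/(8D³·16) = 24.854 N/mm
Working load F = kδ = 24.854·28 = 695.9 N
C = 14.4/3.3 = 4.3636; K_W = (4C−1)/(4C−4)+0.615/C = 1.3639
τ_max = K_W·8FD/(πd³) = 1.3639·710.08 = 968.49 MPa
τ_max ≤ 1340 MPa → acceptable

(a) 16 coils; (b) YES, τ_max = 968 MPa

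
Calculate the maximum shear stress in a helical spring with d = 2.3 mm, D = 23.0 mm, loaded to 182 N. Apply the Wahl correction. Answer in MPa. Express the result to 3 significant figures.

Spring index C = D/d = 23.0/2.3 = 10.0000
K_W = (4C−1)/(4C−4) + 0.615/C = 39.000/36.000 + 0.0615 = 1.1448
τ₀ = 8FD/(πd³) = 8·182·23.0/(π·2.3³) = 33488/38.224 = 876.1 MPa
τ_max = K·τ₀ = 1.1448 × 876.1 = 1003 MPa

1000 MPa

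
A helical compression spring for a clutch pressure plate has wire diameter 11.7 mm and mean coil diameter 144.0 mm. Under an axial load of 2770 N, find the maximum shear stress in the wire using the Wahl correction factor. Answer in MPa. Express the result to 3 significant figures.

708 MPa

Spring index C = D/d = 144.0/11.7 = 12.3077
K_W = (4C−1)/(4C−4) + 0.615/C = 48.231/45.231 + 0.0500 = 1.1163
τ₀ = 8FD/(πd³) = 8·2770·144.0/(π·11.7³) = 3.19104e+06/5031.6 = 634.2 MPa
τ_max = K·τ₀ = 1.1163 × 634.2 = 707.95 MPa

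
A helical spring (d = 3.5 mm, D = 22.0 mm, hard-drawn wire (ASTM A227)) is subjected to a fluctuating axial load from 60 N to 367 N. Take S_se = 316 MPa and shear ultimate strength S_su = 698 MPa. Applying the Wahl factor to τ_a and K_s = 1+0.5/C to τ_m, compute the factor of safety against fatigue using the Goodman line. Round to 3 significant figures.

C = D/d = 22.0/3.5 = 6.2857; K_W = (4C−1)/(4C−4)+0.615/C = 1.2397; K_s = 1+0.5/C = 1.0795
F_a = (F_max−F_min)/2 = 153.5 N; F_m = (F_max+F_min)/2 = 213.5 N
τ_a = K_W·8F_aD/(πd³) = 1.2397 × 200.57 = 248.65 MPa
τ_m = K_s·8F_mD/(πd³) = 1.0795 × 278.97 = 301.16 MPa
Goodman: 1/n_f = τ_a/S_se + τ_m/S_su = 248.65/316 + 301.16/698 = 0.78688 + 0.43146 = 1.2183
n_f = 1/1.2183 = 0.8208

0.821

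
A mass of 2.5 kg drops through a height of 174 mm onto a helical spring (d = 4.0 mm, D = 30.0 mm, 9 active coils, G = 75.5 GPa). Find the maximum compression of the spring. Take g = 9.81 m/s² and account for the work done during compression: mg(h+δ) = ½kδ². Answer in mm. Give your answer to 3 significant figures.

31.9 mm

k = Gd⁴/(8D³N_a) = (75.5×10³)(4.0⁴)/(8·30.0³·9) = 9.9424 N/mm
W = mg = 2.5 × 9.81 = 24.525 N
½kδ² − Wδ − Wh = 0 → δ = (W + √(W² + 2kWh))/k
δ = (24.525 + √(601.48 + 84855.3))/9.9424 = (24.525 + 292.33)/9.9424 = 31.869 mm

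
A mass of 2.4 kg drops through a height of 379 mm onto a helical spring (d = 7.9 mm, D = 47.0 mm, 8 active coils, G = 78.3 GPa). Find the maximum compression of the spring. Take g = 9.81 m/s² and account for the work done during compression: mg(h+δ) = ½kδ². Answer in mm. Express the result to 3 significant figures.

20.2 mm

k = Gd⁴/(8D³N_a) = (78.3×10³)(7.9⁴)/(8·47.0³·8) = 45.898 N/mm
W = mg = 2.4 × 9.81 = 23.544 N
½kδ² − Wδ − Wh = 0 → δ = (W + √(W² + 2kWh))/k
δ = (23.544 + √(554.32 + 819117))/45.898 = (23.544 + 905.36)/45.898 = 20.238 mm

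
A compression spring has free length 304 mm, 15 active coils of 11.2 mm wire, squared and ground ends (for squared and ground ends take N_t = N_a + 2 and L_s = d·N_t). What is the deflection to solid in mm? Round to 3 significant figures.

114 mm

N_t = 17; L_s = 11.2·17 = 190.4 mm
δ_solid = L₀ − L_s = 304 − 190.4 = 113.6 mm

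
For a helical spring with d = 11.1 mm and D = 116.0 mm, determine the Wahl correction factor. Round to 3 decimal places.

1.138

C = D/d = 116.0/11.1 = 10.4505
K_W = (4C−1)/(4C−4) + 0.615/C = 40.802/37.802 + 0.0588 = 1.1382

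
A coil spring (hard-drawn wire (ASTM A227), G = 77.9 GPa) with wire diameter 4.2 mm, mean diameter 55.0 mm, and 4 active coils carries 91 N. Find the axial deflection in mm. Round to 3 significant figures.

20.0 mm

k = Gd⁴/(8D³N_a) = (77.9×10³)(4.2⁴)/(8·55.0³·4) = 4.553 N/mm
δ = F/k = 91 / 4.553 = 19.987 mm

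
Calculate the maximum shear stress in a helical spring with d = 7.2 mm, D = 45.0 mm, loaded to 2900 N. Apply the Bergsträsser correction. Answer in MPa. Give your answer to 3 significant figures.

1090 MPa

Spring index C = D/d = 45.0/7.2 = 6.2500
K_B = (4C+2)/(4C−3) = 27.000/22.000 = 1.2273
τ₀ = 8FD/(πd³) = 8·2900·45.0/(π·7.2³) = 1.044e+06/1172.6 = 890.33 MPa
τ_max = K·τ₀ = 1.2273 × 890.33 = 1092.7 MPa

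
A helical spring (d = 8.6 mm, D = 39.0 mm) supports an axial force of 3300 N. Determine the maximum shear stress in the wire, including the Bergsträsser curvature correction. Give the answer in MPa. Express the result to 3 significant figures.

Spring index C = D/d = 39.0/8.6 = 4.5349
K_B = (4C+2)/(4C−3) = 20.140/15.140 = 1.3303
τ₀ = 8FD/(πd³) = 8·3300·39.0/(π·8.6³) = 1.0296e+06/1998.2 = 515.26 MPa
τ_max = K·τ₀ = 1.3303 × 515.26 = 685.43 MPa

685 MPa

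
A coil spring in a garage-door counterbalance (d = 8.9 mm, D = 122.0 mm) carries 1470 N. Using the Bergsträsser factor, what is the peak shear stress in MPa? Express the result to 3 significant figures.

Spring index C = D/d = 122.0/8.9 = 13.7079
K_B = (4C+2)/(4C−3) = 56.831/51.831 = 1.0965
τ₀ = 8FD/(πd³) = 8·1470·122.0/(π·8.9³) = 1.43472e+06/2214.7 = 647.81 MPa
τ_max = K·τ₀ = 1.0965 × 647.81 = 710.3 MPa

710 MPa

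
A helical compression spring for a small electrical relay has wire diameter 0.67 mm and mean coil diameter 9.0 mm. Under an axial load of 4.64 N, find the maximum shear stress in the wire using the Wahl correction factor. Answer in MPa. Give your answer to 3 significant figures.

391 MPa

Spring index C = D/d = 9.0/0.67 = 13.4328
K_W = (4C−1)/(4C−4) + 0.615/C = 52.731/49.731 + 0.0458 = 1.1061
τ₀ = 8FD/(πd³) = 8·4.64·9.0/(π·0.67³) = 334.08/0.94487 = 353.57 MPa
τ_max = K·τ₀ = 1.1061 × 353.57 = 391.09 MPa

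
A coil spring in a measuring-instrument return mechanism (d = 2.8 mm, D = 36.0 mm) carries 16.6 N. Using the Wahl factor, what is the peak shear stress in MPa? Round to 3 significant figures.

77.0 MPa

Spring index C = D/d = 36.0/2.8 = 12.8571
K_W = (4C−1)/(4C−4) + 0.615/C = 50.429/47.429 + 0.0478 = 1.1111
τ₀ = 8FD/(πd³) = 8·16.6·36.0/(π·2.8³) = 4780.8/68.964 = 69.323 MPa
τ_max = K·τ₀ = 1.1111 × 69.323 = 77.024 MPa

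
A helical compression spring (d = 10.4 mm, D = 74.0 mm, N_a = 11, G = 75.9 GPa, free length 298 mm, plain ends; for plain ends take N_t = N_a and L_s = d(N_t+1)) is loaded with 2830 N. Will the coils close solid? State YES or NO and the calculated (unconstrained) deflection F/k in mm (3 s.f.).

k = Gd⁴/(8D³N_a) = (75.9×10³)(10.4⁴)/(8·74.0³·11) = 24.9 N/mm
N_t = 11; L_s = 10.4·12 = 124.8 mm; δ_solid = L₀ − L_s = 298 − 124.8 = 173.2 mm
δ = F/k = 2830/24.9 = 113.66 mm
δ < δ_solid → spring does not go solid

NO, δ = 114 mm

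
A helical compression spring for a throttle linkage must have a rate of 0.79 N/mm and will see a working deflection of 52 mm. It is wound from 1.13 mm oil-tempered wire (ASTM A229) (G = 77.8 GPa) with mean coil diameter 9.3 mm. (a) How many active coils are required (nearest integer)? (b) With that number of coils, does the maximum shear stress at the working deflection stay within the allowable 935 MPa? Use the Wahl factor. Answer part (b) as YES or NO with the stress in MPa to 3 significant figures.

N_a = Gd⁴/(8D³k) = (77.8×10³)(1.13⁴)/(8·9.3³·0.79) = 24.95 → N_a = 25
Actual rate k = Gd⁴/(8D³·25) = 0.78852 N/mm
Working load F = kδ = 0.78852·52 = 41.003 N
C = 9.3/1.13 = 8.2301; K_W = (4C−1)/(4C−4)+0.615/C = 1.1785
τ_max = K_W·8FD/(πd³) = 1.1785·672.99 = 793.09 MPa
τ_max ≤ 935 MPa → acceptable

(a) 25 coils; (b) YES, τ_max = 793 MPa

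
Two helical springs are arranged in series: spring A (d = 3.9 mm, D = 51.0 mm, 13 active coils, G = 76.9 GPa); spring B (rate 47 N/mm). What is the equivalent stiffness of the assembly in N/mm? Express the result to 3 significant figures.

1.26 N/mm

k_A = Gd⁴/(8D³N_a) = (76.9×10³)(3.9⁴)/(8·51.0³·13) = 1.2896 N/mm
Series: 1/k_eq = 1/1.2896 + 1/47 = 0.79674; k_eq = 1.2551 N/mm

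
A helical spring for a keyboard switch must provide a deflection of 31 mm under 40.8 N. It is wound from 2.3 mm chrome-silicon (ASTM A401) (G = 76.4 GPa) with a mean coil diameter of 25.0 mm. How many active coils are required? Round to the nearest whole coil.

13

Required rate k = F/δ = 40.8/31 = 1.3161 N/mm
N_a = Gd⁴/(8D³k) = (76.4×10³ × 2.3⁴)/(8 × 25.0³ × 1.3161)
    = 2.13799e+06 / 164516 = 13 → 13 coils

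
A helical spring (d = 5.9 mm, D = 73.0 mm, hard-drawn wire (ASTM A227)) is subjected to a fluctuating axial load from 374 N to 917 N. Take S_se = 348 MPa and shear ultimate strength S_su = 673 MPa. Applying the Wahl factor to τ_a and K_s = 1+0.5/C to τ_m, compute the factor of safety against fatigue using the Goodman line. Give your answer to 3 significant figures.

C = D/d = 73.0/5.9 = 12.3729; K_W = (4C−1)/(4C−4)+0.615/C = 1.1157; K_s = 1+0.5/C = 1.0404
F_a = (F_max−F_min)/2 = 271.5 N; F_m = (F_max+F_min)/2 = 645.5 N
τ_a = K_W·8F_aD/(πd³) = 1.1157 × 245.74 = 274.16 MPa
τ_m = K_s·8F_mD/(πd³) = 1.0404 × 584.26 = 607.87 MPa
Goodman: 1/n_f = τ_a/S_se + τ_m/S_su = 274.16/348 + 607.87/673 = 0.78782 + 0.90322 = 1.691
n_f = 1/1.691 = 0.5914

0.591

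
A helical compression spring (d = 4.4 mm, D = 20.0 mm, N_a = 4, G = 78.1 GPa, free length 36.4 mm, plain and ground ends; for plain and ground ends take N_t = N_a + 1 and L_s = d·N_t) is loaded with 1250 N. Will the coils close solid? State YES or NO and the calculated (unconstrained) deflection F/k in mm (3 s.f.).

NO, δ = 10.9 mm

k = Gd⁴/(8D³N_a) = (78.1×10³)(4.4⁴)/(8·20.0³·4) = 114.35 N/mm
N_t = 5; L_s = 4.4·5 = 22 mm; δ_solid = L₀ − L_s = 36.4 − 22 = 14.4 mm
δ = F/k = 1250/114.35 = 10.932 mm
δ < δ_solid → spring does not go solid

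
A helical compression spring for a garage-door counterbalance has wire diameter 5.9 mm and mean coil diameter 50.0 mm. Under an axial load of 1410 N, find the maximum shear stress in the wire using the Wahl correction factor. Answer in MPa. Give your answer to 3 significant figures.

Spring index C = D/d = 50.0/5.9 = 8.4746
K_W = (4C−1)/(4C−4) + 0.615/C = 32.898/29.898 + 0.0726 = 1.1729
τ₀ = 8FD/(πd³) = 8·1410·50.0/(π·5.9³) = 564000/645.22 = 874.12 MPa
τ_max = K·τ₀ = 1.1729 × 874.12 = 1025.3 MPa

1030 MPa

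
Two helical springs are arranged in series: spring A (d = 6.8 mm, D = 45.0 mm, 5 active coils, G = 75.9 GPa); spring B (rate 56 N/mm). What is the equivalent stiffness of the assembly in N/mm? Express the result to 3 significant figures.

k_A = Gd⁴/(8D³N_a) = (75.9×10³)(6.8⁴)/(8·45.0³·5) = 44.523 N/mm
Series: 1/k_eq = 1/44.523 + 1/56 = 0.040318; k_eq = 24.803 N/mm

24.8 N/mm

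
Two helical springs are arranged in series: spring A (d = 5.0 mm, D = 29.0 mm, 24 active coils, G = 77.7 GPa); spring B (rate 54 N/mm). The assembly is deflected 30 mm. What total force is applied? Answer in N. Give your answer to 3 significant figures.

k_A = Gd⁴/(8D³N_a) = (77.7×10³)(5.0⁴)/(8·29.0³·24) = 10.371 N/mm
Series: 1/k_eq = 1/10.371 + 1/54 = 0.11494; k_eq = 8.6998 N/mm
F = k_eq·δ = 8.6998·30 = 261 N

261 N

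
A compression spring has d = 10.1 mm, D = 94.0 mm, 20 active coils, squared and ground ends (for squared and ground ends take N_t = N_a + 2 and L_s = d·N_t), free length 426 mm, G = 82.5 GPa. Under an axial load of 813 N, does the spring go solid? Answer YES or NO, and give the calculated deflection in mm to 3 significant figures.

NO, δ = 126 mm

k = Gd⁴/(8D³N_a) = (82.5×10³)(10.1⁴)/(8·94.0³·20) = 6.4601 N/mm
N_t = 22; L_s = 10.1·22 = 222.2 mm; δ_solid = L₀ − L_s = 426 − 222.2 = 203.8 mm
δ = F/k = 813/6.4601 = 125.85 mm
δ < δ_solid → spring does not go solid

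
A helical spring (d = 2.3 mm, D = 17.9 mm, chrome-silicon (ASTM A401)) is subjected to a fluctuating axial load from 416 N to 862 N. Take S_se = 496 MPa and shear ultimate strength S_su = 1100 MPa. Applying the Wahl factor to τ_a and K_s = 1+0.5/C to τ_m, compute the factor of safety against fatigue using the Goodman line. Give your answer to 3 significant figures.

0.231

C = D/d = 17.9/2.3 = 7.7826; K_W = (4C−1)/(4C−4)+0.615/C = 1.1896; K_s = 1+0.5/C = 1.0642
F_a = (F_max−F_min)/2 = 223 N; F_m = (F_max+F_min)/2 = 639 N
τ_a = K_W·8F_aD/(πd³) = 1.1896 × 835.44 = 993.84 MPa
τ_m = K_s·8F_mD/(πd³) = 1.0642 × 2393.9 = 2547.7 MPa
Goodman: 1/n_f = τ_a/S_se + τ_m/S_su = 993.84/496 + 2547.7/1100 = 2.00370 + 2.31611 = 4.3198
n_f = 1/4.3198 = 0.2315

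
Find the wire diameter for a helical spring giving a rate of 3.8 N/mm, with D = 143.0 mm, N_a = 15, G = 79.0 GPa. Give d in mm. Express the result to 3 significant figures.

11.4 mm

d = (8D³N_a·k / G)^(1/4) = (8·143.0³·15·3.8 / (79.0×10³))^0.25
  = (16879)^0.25 = 11.3982 mm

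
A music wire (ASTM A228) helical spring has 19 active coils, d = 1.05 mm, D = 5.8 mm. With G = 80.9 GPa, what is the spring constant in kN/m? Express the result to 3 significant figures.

3.32 kN/m

k = Gd⁴/(8D³N_a) = (80.9×10³ × 1.05⁴) / (8 × 5.8³ × 19)
  = 98334.5 / 29657 = 3.3157 N/mm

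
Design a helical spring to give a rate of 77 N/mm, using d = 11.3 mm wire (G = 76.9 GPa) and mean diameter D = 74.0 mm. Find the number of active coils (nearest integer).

N_a = Gd⁴/(8D³k) = (76.9×10³ × 11.3⁴)/(8 × 74.0³ × 77)
    = 1.25383e+09 / 2.49618e+08 = 5.023 → 5 coils

5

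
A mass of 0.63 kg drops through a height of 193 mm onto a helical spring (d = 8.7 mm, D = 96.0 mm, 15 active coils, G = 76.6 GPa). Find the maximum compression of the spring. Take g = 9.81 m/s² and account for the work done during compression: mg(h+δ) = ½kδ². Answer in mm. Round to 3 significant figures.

25.6 mm

k = Gd⁴/(8D³N_a) = (76.6×10³)(8.7⁴)/(8·96.0³·15) = 4.1334 N/mm
W = mg = 0.63 × 9.81 = 6.1803 N
½kδ² − Wδ − Wh = 0 → δ = (W + √(W² + 2kWh))/k
δ = (6.1803 + √(38.196 + 9860.7))/4.1334 = (6.1803 + 99.493)/4.1334 = 25.566 mm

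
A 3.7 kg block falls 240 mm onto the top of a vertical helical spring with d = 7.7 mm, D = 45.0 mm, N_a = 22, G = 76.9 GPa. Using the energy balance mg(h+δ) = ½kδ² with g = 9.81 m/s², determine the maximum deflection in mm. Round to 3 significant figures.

34.4 mm

k = Gd⁴/(8D³N_a) = (76.9×10³)(7.7⁴)/(8·45.0³·22) = 16.855 N/mm
W = mg = 3.7 × 9.81 = 36.297 N
½kδ² − Wδ − Wh = 0 → δ = (W + √(W² + 2kWh))/k
δ = (36.297 + √(1317.5 + 293664))/16.855 = (36.297 + 543.12)/16.855 = 34.376 mm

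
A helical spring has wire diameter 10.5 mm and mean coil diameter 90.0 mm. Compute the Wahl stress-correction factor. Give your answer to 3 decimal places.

1.171

C = D/d = 90.0/10.5 = 8.5714
K_W = (4C−1)/(4C−4) + 0.615/C = 33.286/30.286 + 0.0717 = 1.1708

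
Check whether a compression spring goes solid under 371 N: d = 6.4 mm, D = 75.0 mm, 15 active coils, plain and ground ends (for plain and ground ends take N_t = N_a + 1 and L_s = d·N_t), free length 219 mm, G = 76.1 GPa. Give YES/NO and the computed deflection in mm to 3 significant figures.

YES, δ = 147 mm

k = Gd⁴/(8D³N_a) = (76.1×10³)(6.4⁴)/(8·75.0³·15) = 2.522 N/mm
N_t = 16; L_s = 6.4·16 = 102.4 mm; δ_solid = L₀ − L_s = 219 − 102.4 = 116.6 mm
δ = F/k = 371/2.522 = 147.11 mm
δ ≥ δ_solid → spring goes solid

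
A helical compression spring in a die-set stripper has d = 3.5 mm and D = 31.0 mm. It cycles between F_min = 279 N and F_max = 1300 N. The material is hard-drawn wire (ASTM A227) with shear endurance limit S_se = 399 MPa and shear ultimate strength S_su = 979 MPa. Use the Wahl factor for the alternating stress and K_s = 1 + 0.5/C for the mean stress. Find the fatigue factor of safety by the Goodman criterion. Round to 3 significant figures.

C = D/d = 31.0/3.5 = 8.8571; K_W = (4C−1)/(4C−4)+0.615/C = 1.1649; K_s = 1+0.5/C = 1.0565
F_a = (F_max−F_min)/2 = 510.5 N; F_m = (F_max+F_min)/2 = 789.5 N
τ_a = K_W·8F_aD/(πd³) = 1.1649 × 939.93 = 1094.9 MPa
τ_m = K_s·8F_mD/(πd³) = 1.0565 × 1453.6 = 1535.7 MPa
Goodman: 1/n_f = τ_a/S_se + τ_m/S_su = 1094.9/399 + 1535.7/979 = 2.74413 + 1.56862 = 4.3128
n_f = 1/4.3128 = 0.2319

0.232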